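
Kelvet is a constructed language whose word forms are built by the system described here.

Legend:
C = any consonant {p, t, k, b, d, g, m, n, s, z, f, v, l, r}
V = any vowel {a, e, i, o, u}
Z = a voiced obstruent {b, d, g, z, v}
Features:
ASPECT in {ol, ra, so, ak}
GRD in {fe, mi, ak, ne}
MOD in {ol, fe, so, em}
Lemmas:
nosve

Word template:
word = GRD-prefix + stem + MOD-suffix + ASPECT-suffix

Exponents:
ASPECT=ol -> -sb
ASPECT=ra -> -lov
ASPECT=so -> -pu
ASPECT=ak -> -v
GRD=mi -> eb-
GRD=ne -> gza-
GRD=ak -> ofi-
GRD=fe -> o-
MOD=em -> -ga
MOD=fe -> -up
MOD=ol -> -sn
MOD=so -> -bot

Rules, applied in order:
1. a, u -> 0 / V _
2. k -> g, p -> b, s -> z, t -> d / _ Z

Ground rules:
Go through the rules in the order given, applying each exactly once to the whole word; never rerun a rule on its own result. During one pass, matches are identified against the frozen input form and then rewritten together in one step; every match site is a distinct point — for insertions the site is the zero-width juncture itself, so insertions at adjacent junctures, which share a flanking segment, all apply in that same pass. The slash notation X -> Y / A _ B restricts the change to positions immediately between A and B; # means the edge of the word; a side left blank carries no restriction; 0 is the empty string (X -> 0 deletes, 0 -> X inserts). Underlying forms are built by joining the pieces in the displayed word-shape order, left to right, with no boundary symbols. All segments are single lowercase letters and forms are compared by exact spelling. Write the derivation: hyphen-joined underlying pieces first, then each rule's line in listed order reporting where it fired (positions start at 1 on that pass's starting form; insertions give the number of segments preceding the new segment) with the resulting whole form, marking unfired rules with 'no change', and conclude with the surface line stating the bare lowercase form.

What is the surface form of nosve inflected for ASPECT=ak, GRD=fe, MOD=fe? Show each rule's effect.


underlying: o-nosve-up-v
1. a, u -> 0 / V _: fires at position(s) 7: onosvepv
2. k -> g, p -> b, s -> z, t -> d / _ Z: fires at position(s) 4, 7: onozvebv
surface: onozvebv


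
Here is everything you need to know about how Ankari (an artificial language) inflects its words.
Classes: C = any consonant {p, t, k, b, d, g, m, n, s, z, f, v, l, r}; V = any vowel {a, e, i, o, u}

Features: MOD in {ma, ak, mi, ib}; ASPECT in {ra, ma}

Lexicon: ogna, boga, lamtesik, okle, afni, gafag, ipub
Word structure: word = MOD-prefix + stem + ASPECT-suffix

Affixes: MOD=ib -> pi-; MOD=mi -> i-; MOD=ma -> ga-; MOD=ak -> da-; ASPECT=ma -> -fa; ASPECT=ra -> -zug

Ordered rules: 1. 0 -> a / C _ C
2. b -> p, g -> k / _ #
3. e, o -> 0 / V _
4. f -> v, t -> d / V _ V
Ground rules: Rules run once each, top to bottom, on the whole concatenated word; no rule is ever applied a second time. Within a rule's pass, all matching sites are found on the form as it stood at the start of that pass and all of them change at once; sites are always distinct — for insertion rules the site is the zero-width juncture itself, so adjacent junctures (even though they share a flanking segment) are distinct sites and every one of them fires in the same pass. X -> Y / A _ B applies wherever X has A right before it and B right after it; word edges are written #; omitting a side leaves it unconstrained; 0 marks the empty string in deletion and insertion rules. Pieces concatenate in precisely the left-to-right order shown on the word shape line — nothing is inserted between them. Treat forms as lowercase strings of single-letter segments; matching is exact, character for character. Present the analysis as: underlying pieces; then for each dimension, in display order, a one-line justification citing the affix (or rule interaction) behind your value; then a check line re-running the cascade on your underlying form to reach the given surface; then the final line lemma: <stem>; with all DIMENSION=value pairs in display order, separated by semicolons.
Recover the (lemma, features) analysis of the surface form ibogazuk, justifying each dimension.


underlying: i-boga-zug
MOD=mi - signalled by the affix i-
ASPECT=ra - signalled by the affix -zug
check: ibogazug -> ibogazug -> ibogazuk -> ibogazuk -> ibogazuk
lemma: boga; MOD=mi; ASPECT=ra


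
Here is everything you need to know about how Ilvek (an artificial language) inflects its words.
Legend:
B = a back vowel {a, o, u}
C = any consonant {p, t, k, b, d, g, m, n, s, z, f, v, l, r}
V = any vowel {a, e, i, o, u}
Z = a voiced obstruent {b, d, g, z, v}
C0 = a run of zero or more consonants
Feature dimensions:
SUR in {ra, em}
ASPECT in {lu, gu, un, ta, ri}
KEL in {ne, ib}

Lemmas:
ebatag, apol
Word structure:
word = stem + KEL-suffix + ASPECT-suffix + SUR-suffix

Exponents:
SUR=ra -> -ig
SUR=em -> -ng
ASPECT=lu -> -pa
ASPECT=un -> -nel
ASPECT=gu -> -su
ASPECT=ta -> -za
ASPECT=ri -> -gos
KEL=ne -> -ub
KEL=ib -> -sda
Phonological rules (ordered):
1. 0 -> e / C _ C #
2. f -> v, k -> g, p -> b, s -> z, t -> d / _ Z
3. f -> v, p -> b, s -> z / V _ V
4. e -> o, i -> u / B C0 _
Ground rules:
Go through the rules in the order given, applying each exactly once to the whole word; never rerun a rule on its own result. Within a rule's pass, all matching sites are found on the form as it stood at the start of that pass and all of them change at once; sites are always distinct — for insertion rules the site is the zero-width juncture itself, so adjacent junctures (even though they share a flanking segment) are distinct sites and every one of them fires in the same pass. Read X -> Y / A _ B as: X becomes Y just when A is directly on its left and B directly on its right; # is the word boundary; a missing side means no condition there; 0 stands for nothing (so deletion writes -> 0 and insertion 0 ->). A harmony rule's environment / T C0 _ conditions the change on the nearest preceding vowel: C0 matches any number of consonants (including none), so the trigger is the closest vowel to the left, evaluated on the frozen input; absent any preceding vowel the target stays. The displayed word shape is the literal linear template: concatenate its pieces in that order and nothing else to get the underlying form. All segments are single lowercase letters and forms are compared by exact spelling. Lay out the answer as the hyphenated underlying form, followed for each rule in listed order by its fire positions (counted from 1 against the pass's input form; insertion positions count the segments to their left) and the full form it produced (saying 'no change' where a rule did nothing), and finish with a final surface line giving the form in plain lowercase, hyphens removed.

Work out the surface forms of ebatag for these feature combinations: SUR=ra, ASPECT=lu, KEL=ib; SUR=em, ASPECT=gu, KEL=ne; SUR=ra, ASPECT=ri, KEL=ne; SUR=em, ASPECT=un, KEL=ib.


cell SUR=ra, ASPECT=lu, KEL=ib:
underlying: ebatag-sda-pa-ig
1. 0 -> e / C _ C #: no change
2. f -> v, k -> g, p -> b, s -> z, t -> d / _ Z: fires at position(s) 7: ebatagzdapaig
3. f -> v, p -> b, s -> z / V _ V: fires at position(s) 10: ebatagzdabaig
4. e -> o, i -> u / B C0 _: fires at position(s) 12: ebatagzdabaug
surface: ebatagzdabaug

cell SUR=em, ASPECT=gu, KEL=ne:
underlying: ebatag-ub-su-ng
1. 0 -> e / C _ C #: inserts after position(s) 11: ebatagubsuneg
2. f -> v, k -> g, p -> b, s -> z, t -> d / _ Z: no change
3. f -> v, p -> b, s -> z / V _ V: no change
4. e -> o, i -> u / B C0 _: fires at position(s) 12: ebatagubsunog
surface: ebatagubsunog

cell SUR=ra, ASPECT=ri, KEL=ne:
underlying: ebatag-ub-gos-ig
1. 0 -> e / C _ C #: no change
2. f -> v, k -> g, p -> b, s -> z, t -> d / _ Z: no change
3. f -> v, p -> b, s -> z / V _ V: fires at position(s) 11: ebatagubgozig
4. e -> o, i -> u / B C0 _: fires at position(s) 12: ebatagubgozug
surface: ebatagubgozug

cell SUR=em, ASPECT=un, KEL=ib:
underlying: ebatag-sda-nel-ng
1. 0 -> e / C _ C #: inserts after position(s) 13: ebatagsdanelneg
2. f -> v, k -> g, p -> b, s -> z, t -> d / _ Z: fires at position(s) 7: ebatagzdanelneg
3. f -> v, p -> b, s -> z / V _ V: no change
4. e -> o, i -> u / B C0 _: fires at position(s) 11: ebatagzdanolneg
surface: ebatagzdanolneg


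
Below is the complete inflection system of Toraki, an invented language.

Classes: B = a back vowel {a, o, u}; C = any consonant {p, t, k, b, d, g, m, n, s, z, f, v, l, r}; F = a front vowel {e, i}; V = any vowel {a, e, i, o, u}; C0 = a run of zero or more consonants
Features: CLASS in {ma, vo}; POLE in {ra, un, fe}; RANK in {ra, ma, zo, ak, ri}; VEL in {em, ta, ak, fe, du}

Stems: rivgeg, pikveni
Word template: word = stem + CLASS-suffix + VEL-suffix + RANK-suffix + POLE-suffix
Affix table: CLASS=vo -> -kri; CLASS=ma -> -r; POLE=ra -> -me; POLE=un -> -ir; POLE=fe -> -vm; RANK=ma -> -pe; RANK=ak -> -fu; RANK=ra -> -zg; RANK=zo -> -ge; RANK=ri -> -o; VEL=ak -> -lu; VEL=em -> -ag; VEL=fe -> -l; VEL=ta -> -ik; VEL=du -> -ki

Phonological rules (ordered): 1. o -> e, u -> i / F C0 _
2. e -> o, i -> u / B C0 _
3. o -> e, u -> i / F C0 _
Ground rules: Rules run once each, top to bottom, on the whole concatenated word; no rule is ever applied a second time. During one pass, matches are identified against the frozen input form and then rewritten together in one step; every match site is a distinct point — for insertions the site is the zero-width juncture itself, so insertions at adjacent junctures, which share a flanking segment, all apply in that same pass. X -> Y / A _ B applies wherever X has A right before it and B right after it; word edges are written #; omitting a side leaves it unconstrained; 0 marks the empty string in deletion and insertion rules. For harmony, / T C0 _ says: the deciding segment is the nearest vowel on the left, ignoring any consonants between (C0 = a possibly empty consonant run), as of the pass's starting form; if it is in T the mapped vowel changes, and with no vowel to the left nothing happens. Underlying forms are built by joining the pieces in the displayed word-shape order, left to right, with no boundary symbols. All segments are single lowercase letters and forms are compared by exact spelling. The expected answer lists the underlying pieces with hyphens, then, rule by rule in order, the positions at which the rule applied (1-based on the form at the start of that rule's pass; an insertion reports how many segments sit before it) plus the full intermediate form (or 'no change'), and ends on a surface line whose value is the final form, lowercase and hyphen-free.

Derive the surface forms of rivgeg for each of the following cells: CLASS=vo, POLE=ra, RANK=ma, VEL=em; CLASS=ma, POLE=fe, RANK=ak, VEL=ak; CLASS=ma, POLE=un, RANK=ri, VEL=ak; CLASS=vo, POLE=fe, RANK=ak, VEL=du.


cell CLASS=vo, POLE=ra, RANK=ma, VEL=em:
underlying: rivgeg-kri-ag-pe-me
1. o -> e, u -> i / F C0 _: no change
2. e -> o, i -> u / B C0 _: fires at position(s) 13: rivgegkriagpome
3. o -> e, u -> i / F C0 _: no change
surface: rivgegkriagpome

cell CLASS=ma, POLE=fe, RANK=ak, VEL=ak:
underlying: rivgeg-r-lu-fu-vm
1. o -> e, u -> i / F C0 _: fires at position(s) 9: rivgegrlifuvm
2. e -> o, i -> u / B C0 _: no change
3. o -> e, u -> i / F C0 _: fires at position(s) 11: rivgegrlifivm
surface: rivgegrlifivm

cell CLASS=ma, POLE=un, RANK=ri, VEL=ak:
underlying: rivgeg-r-lu-o-ir
1. o -> e, u -> i / F C0 _: fires at position(s) 9: rivgegrlioir
2. e -> o, i -> u / B C0 _: fires at position(s) 11: rivgegrliour
3. o -> e, u -> i / F C0 _: fires at position(s) 10: rivgegrlieur
surface: rivgegrlieur

cell CLASS=vo, POLE=fe, RANK=ak, VEL=du:
underlying: rivgeg-kri-ki-fu-vm
1. o -> e, u -> i / F C0 _: fires at position(s) 13: rivgegkrikifivm
2. e -> o, i -> u / B C0 _: no change
3. o -> e, u -> i / F C0 _: no change
surface: rivgegkrikifivm


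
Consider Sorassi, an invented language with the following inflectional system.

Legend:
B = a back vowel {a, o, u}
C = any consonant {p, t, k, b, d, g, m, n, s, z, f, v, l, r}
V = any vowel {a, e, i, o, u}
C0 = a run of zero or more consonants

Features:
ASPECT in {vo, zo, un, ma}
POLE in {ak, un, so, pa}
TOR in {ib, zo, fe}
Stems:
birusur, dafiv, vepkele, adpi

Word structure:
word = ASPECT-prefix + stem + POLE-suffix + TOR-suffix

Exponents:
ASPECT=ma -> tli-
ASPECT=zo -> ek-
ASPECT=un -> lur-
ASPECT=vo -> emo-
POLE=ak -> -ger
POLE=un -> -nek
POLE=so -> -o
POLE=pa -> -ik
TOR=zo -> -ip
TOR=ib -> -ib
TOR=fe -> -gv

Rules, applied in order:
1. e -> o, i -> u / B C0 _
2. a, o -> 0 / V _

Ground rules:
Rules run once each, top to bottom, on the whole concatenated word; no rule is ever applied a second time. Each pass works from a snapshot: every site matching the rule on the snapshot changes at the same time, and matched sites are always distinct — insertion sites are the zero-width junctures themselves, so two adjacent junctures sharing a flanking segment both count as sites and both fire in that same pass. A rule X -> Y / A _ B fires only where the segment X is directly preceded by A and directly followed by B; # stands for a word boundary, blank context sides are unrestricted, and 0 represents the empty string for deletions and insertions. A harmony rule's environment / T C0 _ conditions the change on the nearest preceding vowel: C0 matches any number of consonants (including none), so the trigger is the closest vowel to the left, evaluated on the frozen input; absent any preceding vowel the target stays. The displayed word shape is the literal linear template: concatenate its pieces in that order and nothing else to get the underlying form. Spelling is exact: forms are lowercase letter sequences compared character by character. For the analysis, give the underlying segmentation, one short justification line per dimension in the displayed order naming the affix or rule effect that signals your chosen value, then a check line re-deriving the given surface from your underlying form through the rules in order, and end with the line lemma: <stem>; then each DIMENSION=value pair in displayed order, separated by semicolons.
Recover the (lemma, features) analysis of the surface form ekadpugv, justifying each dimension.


underlying: ek-adpi-o-gv
ASPECT=zo - signalled by the affix ek-
POLE=so - signalled by the affix -o
TOR=fe - signalled by the affix -gv
check: ekadpiogv -> ekadpuogv -> ekadpugv
lemma: adpi; ASPECT=zo; POLE=so; TOR=fe


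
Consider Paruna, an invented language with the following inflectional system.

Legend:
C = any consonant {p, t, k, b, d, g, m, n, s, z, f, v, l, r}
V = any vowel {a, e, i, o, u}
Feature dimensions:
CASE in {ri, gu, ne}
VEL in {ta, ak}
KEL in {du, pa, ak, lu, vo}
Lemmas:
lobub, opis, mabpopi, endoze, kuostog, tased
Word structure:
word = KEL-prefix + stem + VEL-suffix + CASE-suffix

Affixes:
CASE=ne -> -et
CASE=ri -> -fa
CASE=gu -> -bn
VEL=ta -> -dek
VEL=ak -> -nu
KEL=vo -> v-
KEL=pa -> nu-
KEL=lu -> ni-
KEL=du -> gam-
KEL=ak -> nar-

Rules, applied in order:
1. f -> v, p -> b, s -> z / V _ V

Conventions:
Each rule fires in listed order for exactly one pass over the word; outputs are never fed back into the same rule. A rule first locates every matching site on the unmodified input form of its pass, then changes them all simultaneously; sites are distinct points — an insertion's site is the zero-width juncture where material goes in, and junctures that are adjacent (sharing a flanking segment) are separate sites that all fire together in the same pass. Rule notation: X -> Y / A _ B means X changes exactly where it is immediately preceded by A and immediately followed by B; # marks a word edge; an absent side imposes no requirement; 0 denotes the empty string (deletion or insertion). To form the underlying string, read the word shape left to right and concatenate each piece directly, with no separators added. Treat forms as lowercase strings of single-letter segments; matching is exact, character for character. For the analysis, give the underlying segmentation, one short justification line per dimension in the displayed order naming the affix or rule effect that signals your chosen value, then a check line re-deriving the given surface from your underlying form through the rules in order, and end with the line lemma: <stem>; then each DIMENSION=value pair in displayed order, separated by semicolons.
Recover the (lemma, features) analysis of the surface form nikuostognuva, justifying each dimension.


underlying: ni-kuostog-nu-fa
CASE=ri - signalled by the affix -fa
VEL=ak - signalled by the affix -nu
KEL=lu - signalled by the affix ni-
check: nikuostognufa -> nikuostognuva
lemma: kuostog; CASE=ri; VEL=ak; KEL=lu


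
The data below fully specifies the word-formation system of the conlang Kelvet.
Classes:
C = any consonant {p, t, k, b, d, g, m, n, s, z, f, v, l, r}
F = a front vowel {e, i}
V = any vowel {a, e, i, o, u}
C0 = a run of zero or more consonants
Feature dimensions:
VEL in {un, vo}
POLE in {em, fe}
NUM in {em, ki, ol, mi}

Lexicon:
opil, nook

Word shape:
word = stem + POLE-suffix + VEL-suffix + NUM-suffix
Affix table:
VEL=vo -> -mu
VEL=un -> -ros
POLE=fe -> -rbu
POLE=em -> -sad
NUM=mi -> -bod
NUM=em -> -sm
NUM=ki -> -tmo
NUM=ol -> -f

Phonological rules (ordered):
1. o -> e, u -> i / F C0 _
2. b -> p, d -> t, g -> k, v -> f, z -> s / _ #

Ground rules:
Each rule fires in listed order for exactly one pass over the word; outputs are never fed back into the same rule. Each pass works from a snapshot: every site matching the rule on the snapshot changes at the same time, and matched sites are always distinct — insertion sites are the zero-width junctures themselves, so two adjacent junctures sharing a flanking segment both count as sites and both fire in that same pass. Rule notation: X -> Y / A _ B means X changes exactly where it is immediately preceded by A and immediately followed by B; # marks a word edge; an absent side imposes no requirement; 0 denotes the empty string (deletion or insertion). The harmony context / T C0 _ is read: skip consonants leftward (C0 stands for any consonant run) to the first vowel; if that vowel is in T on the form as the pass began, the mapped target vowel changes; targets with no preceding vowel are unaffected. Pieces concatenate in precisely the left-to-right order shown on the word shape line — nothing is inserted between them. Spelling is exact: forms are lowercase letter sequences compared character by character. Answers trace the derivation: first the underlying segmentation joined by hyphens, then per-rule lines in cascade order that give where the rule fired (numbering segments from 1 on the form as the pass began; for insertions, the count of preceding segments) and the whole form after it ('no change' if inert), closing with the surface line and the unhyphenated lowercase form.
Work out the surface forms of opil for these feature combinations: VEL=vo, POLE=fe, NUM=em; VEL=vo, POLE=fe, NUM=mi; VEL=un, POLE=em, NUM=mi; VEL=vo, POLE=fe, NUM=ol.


cell VEL=vo, POLE=fe, NUM=em:
underlying: opil-rbu-mu-sm
1. o -> e, u -> i / F C0 _: fires at position(s) 7: opilrbimusm
2. b -> p, d -> t, g -> k, v -> f, z -> s / _ #: no change
surface: opilrbimusm

cell VEL=vo, POLE=fe, NUM=mi:
underlying: opil-rbu-mu-bod
1. o -> e, u -> i / F C0 _: fires at position(s) 7: opilrbimubod
2. b -> p, d -> t, g -> k, v -> f, z -> s / _ #: fires at position(s) 12: opilrbimubot
surface: opilrbimubot

cell VEL=un, POLE=em, NUM=mi:
underlying: opil-sad-ros-bod
1. o -> e, u -> i / F C0 _: no change
2. b -> p, d -> t, g -> k, v -> f, z -> s / _ #: fires at position(s) 13: opilsadrosbot
surface: opilsadrosbot

cell VEL=vo, POLE=fe, NUM=ol:
underlying: opil-rbu-mu-f
1. o -> e, u -> i / F C0 _: fires at position(s) 7: opilrbimuf
2. b -> p, d -> t, g -> k, v -> f, z -> s / _ #: no change
surface: opilrbimuf


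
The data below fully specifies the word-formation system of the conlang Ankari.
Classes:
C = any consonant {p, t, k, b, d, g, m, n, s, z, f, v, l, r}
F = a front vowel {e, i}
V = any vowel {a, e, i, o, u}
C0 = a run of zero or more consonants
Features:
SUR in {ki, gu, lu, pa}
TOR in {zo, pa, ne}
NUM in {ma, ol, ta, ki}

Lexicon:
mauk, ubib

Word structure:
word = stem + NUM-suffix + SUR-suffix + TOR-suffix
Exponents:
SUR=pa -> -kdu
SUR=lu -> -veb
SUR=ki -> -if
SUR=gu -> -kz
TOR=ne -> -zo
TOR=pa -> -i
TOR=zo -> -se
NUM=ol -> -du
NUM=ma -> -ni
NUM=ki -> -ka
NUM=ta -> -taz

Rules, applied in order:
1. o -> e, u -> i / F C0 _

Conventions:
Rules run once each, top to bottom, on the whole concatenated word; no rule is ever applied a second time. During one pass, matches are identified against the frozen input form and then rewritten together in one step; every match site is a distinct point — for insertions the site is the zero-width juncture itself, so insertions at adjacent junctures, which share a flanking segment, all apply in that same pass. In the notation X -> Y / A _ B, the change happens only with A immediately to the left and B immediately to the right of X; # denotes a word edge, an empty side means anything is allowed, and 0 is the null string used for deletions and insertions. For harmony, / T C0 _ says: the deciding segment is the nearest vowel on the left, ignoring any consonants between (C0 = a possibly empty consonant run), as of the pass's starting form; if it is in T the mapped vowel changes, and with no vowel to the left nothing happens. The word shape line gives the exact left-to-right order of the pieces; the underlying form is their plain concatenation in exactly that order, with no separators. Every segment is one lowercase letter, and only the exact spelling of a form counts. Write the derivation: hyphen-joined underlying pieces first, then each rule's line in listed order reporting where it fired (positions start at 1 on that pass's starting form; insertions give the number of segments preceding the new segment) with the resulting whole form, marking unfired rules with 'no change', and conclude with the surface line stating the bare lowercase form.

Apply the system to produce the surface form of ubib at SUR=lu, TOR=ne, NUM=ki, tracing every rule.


underlying: ubib-ka-veb-zo
1. o -> e, u -> i / F C0 _: fires at position(s) 11: ubibkavebze
surface: ubibkavebze


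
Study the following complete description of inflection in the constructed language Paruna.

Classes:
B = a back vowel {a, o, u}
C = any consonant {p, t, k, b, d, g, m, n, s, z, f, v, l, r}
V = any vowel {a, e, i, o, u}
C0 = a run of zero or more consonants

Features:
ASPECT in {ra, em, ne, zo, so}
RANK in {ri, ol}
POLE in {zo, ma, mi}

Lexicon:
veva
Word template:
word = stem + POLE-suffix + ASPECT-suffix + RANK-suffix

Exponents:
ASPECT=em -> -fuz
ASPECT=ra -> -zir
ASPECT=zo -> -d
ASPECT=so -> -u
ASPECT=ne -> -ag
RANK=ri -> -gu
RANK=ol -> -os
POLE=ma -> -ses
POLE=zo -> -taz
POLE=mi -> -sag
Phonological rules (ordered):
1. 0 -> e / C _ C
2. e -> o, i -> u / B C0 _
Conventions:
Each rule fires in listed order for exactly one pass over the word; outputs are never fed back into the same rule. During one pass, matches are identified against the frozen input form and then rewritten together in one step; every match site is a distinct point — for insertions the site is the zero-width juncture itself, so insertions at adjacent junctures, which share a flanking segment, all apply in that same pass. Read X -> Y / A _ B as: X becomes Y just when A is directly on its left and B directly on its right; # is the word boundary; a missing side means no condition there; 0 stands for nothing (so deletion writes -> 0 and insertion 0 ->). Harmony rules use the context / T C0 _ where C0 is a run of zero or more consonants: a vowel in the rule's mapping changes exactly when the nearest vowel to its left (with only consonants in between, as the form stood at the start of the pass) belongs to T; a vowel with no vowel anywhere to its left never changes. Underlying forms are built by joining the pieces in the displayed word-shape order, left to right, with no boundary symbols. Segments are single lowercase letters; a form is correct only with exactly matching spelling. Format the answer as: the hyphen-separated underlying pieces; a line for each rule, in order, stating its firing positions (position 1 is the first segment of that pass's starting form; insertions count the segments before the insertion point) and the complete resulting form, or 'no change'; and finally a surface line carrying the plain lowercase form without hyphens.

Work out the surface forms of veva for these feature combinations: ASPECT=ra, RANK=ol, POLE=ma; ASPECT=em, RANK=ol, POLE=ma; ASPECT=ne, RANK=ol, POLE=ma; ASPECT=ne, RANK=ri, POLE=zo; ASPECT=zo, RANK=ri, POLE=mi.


cell ASPECT=ra, RANK=ol, POLE=ma:
underlying: veva-ses-zir-os
1. 0 -> e / C _ C: inserts after position(s) 7: vevaseseziros
2. e -> o, i -> u / B C0 _: fires at position(s) 6: vevasoseziros
surface: vevasoseziros

cell ASPECT=em, RANK=ol, POLE=ma:
underlying: veva-ses-fuz-os
1. 0 -> e / C _ C: inserts after position(s) 7: vevasesefuzos
2. e -> o, i -> u / B C0 _: fires at position(s) 6: vevasosefuzos
surface: vevasosefuzos

cell ASPECT=ne, RANK=ol, POLE=ma:
underlying: veva-ses-ag-os
1. 0 -> e / C _ C: no change
2. e -> o, i -> u / B C0 _: fires at position(s) 6: vevasosagos
surface: vevasosagos

cell ASPECT=ne, RANK=ri, POLE=zo:
underlying: veva-taz-ag-gu
1. 0 -> e / C _ C: inserts after position(s) 9: vevatazagegu
2. e -> o, i -> u / B C0 _: fires at position(s) 10: vevatazagogu
surface: vevatazagogu

cell ASPECT=zo, RANK=ri, POLE=mi:
underlying: veva-sag-d-gu
1. 0 -> e / C _ C: inserts after position(s) 7, 8: vevasagedegu
2. e -> o, i -> u / B C0 _: fires at position(s) 8: vevasagodegu
surface: vevasagodegu


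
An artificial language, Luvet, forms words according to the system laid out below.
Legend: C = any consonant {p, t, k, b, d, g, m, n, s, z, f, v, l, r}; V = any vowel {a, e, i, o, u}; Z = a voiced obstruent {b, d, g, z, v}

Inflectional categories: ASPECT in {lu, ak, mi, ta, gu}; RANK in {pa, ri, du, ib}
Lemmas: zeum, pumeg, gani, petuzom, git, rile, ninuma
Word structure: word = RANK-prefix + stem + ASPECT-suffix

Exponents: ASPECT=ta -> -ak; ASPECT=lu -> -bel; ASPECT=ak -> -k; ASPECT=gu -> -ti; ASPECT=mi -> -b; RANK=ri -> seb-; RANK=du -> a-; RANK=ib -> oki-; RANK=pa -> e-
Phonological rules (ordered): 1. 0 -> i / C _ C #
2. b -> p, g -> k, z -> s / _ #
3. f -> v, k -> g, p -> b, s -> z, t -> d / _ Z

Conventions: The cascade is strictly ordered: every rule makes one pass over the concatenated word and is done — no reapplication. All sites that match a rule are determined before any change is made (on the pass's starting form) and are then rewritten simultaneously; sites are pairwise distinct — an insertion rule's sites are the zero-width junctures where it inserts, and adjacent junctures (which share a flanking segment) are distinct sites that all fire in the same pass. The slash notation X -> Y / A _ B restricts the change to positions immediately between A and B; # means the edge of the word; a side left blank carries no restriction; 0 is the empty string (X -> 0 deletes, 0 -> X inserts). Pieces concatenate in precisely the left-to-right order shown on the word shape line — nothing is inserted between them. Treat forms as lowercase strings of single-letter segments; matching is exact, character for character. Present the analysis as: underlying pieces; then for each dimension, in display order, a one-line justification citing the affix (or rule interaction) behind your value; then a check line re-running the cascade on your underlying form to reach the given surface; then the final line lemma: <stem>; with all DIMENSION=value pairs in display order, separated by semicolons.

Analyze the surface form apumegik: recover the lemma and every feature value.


underlying: a-pumeg-k
ASPECT=ak - signalled by the affix -k
RANK=du - signalled by the affix a-
check: apumegk -> apumegik -> apumegik -> apumegik
lemma: pumeg; ASPECT=ak; RANK=du


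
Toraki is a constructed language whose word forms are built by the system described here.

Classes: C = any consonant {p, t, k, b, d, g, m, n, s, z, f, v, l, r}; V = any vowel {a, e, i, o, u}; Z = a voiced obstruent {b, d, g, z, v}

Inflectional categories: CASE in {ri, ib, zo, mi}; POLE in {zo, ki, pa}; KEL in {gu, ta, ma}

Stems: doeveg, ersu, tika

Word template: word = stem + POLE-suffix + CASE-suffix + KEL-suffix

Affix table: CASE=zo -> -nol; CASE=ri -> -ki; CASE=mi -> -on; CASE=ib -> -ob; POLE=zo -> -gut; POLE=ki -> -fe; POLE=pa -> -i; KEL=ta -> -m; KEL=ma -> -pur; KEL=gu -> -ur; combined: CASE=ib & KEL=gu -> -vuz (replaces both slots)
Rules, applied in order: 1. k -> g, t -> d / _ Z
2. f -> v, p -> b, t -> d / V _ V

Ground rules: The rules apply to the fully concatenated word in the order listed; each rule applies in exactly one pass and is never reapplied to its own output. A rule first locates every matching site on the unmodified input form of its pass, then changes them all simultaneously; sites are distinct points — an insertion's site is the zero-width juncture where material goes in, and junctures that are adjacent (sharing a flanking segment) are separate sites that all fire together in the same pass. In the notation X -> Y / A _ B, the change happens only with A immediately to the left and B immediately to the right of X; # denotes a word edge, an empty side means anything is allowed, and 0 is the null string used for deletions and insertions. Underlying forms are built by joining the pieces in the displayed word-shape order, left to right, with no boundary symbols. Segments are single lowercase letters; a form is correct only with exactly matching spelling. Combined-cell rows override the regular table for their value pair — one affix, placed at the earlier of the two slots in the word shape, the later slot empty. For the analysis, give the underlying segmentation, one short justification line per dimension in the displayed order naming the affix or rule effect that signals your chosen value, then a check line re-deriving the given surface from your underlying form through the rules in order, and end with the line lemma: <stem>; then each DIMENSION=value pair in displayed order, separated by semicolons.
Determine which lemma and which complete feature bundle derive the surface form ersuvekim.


underlying: ersu-fe-ki-m
CASE=ri - signalled by the affix -ki
POLE=ki - signalled by the affix -fe
KEL=ta - signalled by the affix -m
check: ersufekim -> ersufekim -> ersuvekim
lemma: ersu; CASE=ri; POLE=ki; KEL=ta


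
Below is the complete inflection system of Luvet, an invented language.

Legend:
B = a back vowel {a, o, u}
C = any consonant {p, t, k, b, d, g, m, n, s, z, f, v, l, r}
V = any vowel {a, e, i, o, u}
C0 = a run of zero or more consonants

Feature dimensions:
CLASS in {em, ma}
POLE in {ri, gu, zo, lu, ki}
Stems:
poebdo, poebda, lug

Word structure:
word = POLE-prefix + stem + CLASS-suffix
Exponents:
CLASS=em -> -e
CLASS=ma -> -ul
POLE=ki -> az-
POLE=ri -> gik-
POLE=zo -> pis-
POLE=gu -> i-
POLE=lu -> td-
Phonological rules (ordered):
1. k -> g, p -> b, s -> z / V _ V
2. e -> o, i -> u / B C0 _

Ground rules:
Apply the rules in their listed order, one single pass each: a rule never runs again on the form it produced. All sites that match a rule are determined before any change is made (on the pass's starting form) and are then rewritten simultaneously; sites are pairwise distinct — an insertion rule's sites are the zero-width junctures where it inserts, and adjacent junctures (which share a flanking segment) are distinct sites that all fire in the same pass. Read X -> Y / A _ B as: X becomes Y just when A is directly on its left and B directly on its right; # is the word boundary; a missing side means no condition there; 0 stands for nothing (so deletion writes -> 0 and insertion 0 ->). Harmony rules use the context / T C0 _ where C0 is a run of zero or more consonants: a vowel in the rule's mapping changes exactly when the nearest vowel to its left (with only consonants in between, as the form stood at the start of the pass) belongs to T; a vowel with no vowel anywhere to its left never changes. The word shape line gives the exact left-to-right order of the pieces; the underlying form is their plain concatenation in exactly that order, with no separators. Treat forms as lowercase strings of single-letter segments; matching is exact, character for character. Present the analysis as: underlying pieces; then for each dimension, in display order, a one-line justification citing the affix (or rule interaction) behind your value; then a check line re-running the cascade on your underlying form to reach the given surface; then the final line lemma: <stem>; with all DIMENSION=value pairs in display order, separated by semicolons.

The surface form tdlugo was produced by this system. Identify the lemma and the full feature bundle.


underlying: td-lug-e
CLASS=em - signalled by the affix -e
POLE=lu - signalled by the affix td-
check: tdluge -> tdluge -> tdlugo
lemma: lug; CLASS=em; POLE=lu


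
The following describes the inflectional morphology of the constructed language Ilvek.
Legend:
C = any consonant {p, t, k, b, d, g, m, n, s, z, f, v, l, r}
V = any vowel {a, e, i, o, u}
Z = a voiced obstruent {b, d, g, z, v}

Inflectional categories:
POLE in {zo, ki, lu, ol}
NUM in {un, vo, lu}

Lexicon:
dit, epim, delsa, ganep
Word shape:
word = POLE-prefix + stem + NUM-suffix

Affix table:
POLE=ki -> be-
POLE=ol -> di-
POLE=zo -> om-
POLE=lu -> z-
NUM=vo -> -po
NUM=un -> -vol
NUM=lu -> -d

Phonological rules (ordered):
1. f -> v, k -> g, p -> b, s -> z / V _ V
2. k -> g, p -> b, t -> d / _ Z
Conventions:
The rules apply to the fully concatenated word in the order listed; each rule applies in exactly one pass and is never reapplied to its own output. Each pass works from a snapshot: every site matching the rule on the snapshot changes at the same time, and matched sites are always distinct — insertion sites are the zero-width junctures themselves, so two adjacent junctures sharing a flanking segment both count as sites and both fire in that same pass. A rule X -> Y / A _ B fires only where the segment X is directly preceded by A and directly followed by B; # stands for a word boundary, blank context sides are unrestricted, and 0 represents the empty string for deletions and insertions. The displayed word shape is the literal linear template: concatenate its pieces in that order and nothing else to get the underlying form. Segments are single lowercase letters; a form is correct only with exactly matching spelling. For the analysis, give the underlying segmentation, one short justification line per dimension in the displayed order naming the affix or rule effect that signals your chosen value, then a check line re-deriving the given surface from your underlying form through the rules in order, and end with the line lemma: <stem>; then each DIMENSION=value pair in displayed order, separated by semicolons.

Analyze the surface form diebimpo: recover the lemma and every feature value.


underlying: di-epim-po
POLE=ol - signalled by the affix di-
NUM=vo - signalled by the affix -po
check: diepimpo -> diebimpo -> diebimpo
lemma: epim; POLE=ol; NUM=vo


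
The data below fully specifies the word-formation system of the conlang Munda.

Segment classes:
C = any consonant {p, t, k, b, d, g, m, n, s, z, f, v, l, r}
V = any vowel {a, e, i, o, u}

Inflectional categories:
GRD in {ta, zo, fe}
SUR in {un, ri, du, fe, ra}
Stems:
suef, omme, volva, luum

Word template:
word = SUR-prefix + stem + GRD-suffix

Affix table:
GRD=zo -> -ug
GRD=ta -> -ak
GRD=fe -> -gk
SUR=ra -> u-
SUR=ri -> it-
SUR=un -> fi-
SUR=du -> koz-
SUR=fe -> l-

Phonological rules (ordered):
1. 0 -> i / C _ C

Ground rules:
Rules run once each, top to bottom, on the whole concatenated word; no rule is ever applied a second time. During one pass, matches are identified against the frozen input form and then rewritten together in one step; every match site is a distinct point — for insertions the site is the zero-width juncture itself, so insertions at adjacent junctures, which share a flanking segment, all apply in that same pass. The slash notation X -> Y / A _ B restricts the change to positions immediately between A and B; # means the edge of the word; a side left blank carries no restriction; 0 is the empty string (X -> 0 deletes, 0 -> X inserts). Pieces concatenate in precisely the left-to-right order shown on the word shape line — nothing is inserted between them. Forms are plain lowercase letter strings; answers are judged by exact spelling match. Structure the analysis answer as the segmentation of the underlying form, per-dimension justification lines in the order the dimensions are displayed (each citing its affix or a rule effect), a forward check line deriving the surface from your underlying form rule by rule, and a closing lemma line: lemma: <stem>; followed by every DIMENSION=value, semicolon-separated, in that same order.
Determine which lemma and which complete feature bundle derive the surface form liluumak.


underlying: l-luum-ak
GRD=ta - signalled by the affix -ak
SUR=fe - signalled by the affix l-
check: lluumak -> liluumak
lemma: luum; GRD=ta; SUR=fe


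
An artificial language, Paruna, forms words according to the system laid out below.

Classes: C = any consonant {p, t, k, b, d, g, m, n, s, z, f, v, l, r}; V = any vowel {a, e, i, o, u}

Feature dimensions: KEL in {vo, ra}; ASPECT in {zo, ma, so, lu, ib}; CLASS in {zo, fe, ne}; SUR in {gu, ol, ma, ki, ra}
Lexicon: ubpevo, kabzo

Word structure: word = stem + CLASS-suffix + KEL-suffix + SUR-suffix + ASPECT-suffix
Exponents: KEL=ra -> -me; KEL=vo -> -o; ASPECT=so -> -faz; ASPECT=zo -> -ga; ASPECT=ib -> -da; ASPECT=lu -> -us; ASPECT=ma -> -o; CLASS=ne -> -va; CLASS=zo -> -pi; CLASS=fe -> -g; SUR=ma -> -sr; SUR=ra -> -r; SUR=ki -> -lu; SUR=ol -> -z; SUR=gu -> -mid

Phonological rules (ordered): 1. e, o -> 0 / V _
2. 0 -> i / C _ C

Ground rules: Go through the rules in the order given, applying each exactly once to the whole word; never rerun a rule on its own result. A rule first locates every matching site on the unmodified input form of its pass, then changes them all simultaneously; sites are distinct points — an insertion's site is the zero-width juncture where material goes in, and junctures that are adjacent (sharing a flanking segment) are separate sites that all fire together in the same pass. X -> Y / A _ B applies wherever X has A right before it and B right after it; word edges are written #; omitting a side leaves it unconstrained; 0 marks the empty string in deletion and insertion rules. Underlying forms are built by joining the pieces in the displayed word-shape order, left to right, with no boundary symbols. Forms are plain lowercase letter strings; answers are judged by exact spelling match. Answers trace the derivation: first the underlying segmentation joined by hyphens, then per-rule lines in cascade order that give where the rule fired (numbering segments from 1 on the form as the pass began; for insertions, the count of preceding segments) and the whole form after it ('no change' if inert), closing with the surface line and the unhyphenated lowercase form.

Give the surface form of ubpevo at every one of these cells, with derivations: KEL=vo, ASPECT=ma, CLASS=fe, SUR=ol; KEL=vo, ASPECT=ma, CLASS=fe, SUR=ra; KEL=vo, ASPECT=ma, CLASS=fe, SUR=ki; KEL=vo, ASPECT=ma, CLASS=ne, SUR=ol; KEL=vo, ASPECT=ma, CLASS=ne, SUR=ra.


cell KEL=vo, ASPECT=ma, CLASS=fe, SUR=ol:
underlying: ubpevo-g-o-z-o
1. e, o -> 0 / V _: no change
2. 0 -> i / C _ C: inserts after position(s) 2: ubipevogozo
surface: ubipevogozo

cell KEL=vo, ASPECT=ma, CLASS=fe, SUR=ra:
underlying: ubpevo-g-o-r-o
1. e, o -> 0 / V _: no change
2. 0 -> i / C _ C: inserts after position(s) 2: ubipevogoro
surface: ubipevogoro

cell KEL=vo, ASPECT=ma, CLASS=fe, SUR=ki:
underlying: ubpevo-g-o-lu-o
1. e, o -> 0 / V _: fires at position(s) 11: ubpevogolu
2. 0 -> i / C _ C: inserts after position(s) 2: ubipevogolu
surface: ubipevogolu

cell KEL=vo, ASPECT=ma, CLASS=ne, SUR=ol:
underlying: ubpevo-va-o-z-o
1. e, o -> 0 / V _: fires at position(s) 9: ubpevovazo
2. 0 -> i / C _ C: inserts after position(s) 2: ubipevovazo
surface: ubipevovazo

cell KEL=vo, ASPECT=ma, CLASS=ne, SUR=ra:
underlying: ubpevo-va-o-r-o
1. e, o -> 0 / V _: fires at position(s) 9: ubpevovaro
2. 0 -> i / C _ C: inserts after position(s) 2: ubipevovaro
surface: ubipevovaro


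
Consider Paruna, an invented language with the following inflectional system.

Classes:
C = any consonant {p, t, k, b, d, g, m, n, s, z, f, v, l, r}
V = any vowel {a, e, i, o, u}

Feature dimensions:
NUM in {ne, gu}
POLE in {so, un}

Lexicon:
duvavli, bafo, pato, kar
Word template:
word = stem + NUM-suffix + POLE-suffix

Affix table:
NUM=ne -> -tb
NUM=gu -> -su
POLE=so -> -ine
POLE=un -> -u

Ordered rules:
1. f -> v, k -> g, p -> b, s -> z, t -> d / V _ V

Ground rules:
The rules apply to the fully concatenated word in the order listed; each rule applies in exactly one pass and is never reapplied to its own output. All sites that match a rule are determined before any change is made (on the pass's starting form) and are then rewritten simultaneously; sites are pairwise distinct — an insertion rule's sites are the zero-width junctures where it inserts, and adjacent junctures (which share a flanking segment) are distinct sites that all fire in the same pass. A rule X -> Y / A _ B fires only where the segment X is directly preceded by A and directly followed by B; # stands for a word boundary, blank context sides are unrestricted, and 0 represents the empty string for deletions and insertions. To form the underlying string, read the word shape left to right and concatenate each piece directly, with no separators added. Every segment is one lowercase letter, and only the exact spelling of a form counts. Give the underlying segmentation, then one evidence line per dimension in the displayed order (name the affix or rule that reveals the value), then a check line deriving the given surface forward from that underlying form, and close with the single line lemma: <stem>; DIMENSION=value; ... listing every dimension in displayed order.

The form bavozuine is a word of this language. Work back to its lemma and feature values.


underlying: bafo-su-ine
NUM=gu - signalled by the affix -su
POLE=so - signalled by the affix -ine
check: bafosuine -> bavozuine
lemma: bafo; NUM=gu; POLE=so
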